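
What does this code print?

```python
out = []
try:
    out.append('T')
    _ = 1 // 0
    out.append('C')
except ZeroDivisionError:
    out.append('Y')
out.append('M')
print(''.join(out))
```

Execution trace: 'T' (try body) → 'Y' (except ZeroDivisionError) → 'M' (after the try/except). Output: TYM

Answer: TYM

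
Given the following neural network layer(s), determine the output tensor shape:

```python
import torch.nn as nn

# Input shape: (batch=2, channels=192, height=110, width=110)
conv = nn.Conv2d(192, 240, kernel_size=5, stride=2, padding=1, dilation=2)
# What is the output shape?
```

Input: (2, 192, 110, 110) -> Output: (2, 240, 52, 52)

Answer: (2, 240, 52, 52)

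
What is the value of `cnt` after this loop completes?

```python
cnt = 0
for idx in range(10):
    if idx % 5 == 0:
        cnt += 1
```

Count numbers divisible by 5 in range(10)
`cnt` takes the values: 0 → 1 → 2

Answer: 2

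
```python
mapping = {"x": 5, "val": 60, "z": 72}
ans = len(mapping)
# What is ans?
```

Trace:
`mapping = {"x": 5, "val": 60, "z": 72}` → mapping = {'x': 5, 'val': 60, 'z': 72}
`ans = len(mapping)` → ans = 3
So ans = 3

Answer: 3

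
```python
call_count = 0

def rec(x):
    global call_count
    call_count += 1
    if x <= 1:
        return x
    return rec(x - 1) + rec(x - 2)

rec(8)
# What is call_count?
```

Calls(x) = 1 + Calls(x-1) + Calls(x-2); Calls(0)=Calls(1)=1. For x=8 this gives 67.

Answer: 67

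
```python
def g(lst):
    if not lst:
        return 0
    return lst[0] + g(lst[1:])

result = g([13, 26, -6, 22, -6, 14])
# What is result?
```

13 + 26 + (-6) + 22 + (-6) + 14 + 0 = 63

Answer: 63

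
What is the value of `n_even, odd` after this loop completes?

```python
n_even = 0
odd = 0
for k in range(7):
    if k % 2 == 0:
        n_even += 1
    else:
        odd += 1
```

Count evens and odds in range(7)
`n_even, odd` takes the values: (0, 0) → (1, 0) → (1, 1) → (2, 1) → (2, 2) → (3, 2) → (3, 3) → (4, 3)

Answer: 4, 3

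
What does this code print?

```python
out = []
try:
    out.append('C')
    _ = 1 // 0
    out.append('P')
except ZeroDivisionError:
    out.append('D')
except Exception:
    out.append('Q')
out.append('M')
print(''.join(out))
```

Execution trace: 'C' (try body) → 'D' (except ZeroDivisionError) → 'M' (after the try/except). Output: CDM

Answer: CDM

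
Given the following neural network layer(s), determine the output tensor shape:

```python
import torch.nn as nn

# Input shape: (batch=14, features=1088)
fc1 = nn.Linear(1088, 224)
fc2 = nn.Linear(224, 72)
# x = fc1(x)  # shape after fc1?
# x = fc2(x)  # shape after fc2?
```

Input: (14, 1088) -> after fc1: (14, 224) -> Output: (14, 72)

Answer: (14, 72)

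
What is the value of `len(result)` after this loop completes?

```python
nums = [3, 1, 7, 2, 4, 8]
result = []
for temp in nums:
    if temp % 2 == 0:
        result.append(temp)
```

Count even numbers in [3, 1, 7, 2, 4, 8]
`result` takes the values: [] → [2] → [2, 4] → [2, 4, 8]
So `len(result)` = 3

Answer: 3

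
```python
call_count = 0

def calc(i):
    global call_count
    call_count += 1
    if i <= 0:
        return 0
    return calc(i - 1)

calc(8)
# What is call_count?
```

Linear recursion stepping by 1: 9 calls from i=8 down to ≤0.

Answer: 9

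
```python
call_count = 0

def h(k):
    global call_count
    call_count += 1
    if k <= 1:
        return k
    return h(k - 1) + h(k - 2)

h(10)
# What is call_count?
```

Calls(k) = 1 + Calls(k-1) + Calls(k-2); Calls(0)=Calls(1)=1. For k=10 this gives 177.

Answer: 177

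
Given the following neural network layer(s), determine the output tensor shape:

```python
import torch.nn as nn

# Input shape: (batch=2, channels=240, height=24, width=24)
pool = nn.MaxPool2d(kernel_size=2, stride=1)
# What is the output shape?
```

Input: (2, 240, 24, 24) -> Output: (2, 240, 23, 23)

Answer: (2, 240, 23, 23)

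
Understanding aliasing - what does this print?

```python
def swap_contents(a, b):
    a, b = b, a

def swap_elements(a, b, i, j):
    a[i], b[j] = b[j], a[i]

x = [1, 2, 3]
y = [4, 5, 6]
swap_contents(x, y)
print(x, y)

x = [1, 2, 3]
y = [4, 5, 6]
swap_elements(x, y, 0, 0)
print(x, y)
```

Key concept: parameter rebinding vs mutation.
Step by step:
`x = [1, 2, 3]` → x = [1, 2, 3]
`y = [4, 5, 6]` → y = [4, 5, 6]
`swap_contents(x, y)` → no visible change to tracked variables
`print(x, y)` → prints [1, 2, 3] [4, 5, 6]
`x = [1, 2, 3]` → x = [1, 2, 3]
`y = [4, 5, 6]` → y = [4, 5, 6]
`swap_elements(x, y, 0, 0)` → x = [4, 2, 3]; y = [1, 5, 6]
`print(x, y)` → prints [4, 2, 3] [1, 5, 6]

Answer:
[1, 2, 3] [4, 5, 6]
[4, 2, 3] [1, 5, 6]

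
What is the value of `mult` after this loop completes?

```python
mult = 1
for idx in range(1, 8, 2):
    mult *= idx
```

Product of 1, 3, 5, ... up to 7
`mult` takes the values: 1 → 3 → 15 → 105

Answer: 105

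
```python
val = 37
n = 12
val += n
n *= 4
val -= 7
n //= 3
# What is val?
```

Trace:
`val = 37` → val = 37
`n = 12` → n = 12
`val += n` → val = 49
`n *= 4` → n = 48
`val -= 7` → val = 42
`n //= 3` → n = 16
So val = 42

Answer: 42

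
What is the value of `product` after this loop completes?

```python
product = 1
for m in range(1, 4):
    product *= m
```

3! = 6
`product` takes the values: 1 → 2 → 6

Answer: 6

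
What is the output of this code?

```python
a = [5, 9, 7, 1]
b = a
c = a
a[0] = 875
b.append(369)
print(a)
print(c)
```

Key concept: multiple aliases.
Step by step:
`a = [5, 9, 7, 1]` → a = [5, 9, 7, 1]
`b = a` → b = [5, 9, 7, 1] (same object as a)
`c = a` → c = [5, 9, 7, 1] (same object as a, b)
`a[0] = 875` → a = [875, 9, 7, 1] (same object as b, c); b = [875, 9, 7, 1] (same object as a, c); c = [875, 9, 7, 1] (same object as a, b)
`b.append(369)` → a = [875, 9, 7, 1, 369] (same object as b, c); b = [875, 9, 7, 1, 369] (same object as a, c); c = [875, 9, 7, 1, 369] (same object as a, b)
`print(a)` → prints [875, 9, 7, 1, 369]
`print(c)` → prints [875, 9, 7, 1, 369]

Answer:
[875, 9, 7, 1, 369]
[875, 9, 7, 1, 369]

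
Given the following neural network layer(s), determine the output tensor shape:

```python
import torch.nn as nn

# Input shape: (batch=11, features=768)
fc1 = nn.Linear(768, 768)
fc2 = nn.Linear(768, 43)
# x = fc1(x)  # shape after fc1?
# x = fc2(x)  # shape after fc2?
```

Input: (11, 768) -> after fc1: (11, 768) -> Output: (11, 43)

Answer: (11, 43)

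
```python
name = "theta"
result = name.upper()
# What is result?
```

Trace:
`name = "theta"` → name = 'theta'
`result = name.upper()` → result = 'THETA'
So result = 'THETA'

Answer: 'THETA'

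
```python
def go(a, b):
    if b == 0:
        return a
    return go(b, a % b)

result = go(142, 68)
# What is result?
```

go(142, 68) -> go(68, 6) -> go(6, 2) -> go(2, 0) -> 2

Answer: 2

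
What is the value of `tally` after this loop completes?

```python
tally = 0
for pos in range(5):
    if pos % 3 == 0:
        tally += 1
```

Count numbers divisible by 3 in range(5)
`tally` takes the values: 0 → 1 → 2

Answer: 2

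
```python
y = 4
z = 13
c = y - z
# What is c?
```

Trace:
`y = 4` → y = 4
`z = 13` → z = 13
`c = y - z` → c = -9
So c = -9

Answer: -9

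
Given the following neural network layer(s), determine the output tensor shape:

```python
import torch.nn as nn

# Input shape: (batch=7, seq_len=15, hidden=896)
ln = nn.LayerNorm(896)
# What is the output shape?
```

Input: (7, 15, 896) -> Output: (7, 15, 896)

Answer: (7, 15, 896)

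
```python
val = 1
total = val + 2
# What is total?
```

Trace:
`val = 1` → val = 1
`total = val + 2` → total = 3
So total = 3

Answer: 3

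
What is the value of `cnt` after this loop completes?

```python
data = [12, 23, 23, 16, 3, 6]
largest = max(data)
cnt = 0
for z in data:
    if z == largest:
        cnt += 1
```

Count of max value 23 in [12, 23, 23, 16, 3, 6]
`cnt` takes the values: 0 → 1 → 2

Answer: 2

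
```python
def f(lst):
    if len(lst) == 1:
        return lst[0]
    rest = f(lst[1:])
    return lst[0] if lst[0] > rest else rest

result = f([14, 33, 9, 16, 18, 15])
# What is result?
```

Recursive max over [14, 33, 9, 16, 18, 15] = 33

Answer: 33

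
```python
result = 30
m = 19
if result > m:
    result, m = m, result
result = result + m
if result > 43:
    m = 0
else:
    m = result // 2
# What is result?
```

Trace:
`result = 30` → result = 30
`m = 19` → m = 19
`if result > m: ...` → result > m is True → result = 19; m = 30
`result = result + m` → result = 49
`if result > 43: ...` → result > 43 is True → m = 0
So result = 49

Answer: 49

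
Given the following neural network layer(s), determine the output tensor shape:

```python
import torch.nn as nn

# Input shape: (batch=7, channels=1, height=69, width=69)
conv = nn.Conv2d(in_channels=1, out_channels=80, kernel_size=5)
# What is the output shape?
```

Input: (7, 1, 69, 69) -> Output: (7, 80, 65, 65)

Answer: (7, 80, 65, 65)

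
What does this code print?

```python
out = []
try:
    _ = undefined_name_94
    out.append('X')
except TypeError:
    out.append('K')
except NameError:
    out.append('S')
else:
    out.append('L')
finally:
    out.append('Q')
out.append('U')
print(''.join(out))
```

Execution trace: 'S' (except NameError) → 'Q' (finally) → 'U' (after the try/except). Output: SQU

Answer: SQU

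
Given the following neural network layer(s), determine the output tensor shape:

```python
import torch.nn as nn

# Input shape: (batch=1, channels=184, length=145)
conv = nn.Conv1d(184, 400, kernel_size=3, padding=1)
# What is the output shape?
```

Input: (1, 184, 145) -> Output: (1, 400, 145)

Answer: (1, 400, 145)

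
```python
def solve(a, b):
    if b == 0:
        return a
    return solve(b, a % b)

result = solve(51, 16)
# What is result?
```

solve(51, 16) -> solve(16, 3) -> solve(3, 1) -> solve(1, 0) -> 1

Answer: 1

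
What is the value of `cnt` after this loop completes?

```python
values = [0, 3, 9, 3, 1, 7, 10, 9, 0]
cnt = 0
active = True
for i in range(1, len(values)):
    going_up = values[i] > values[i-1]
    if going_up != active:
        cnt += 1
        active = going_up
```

Count direction changes in [0, 3, 9, 3, 1, 7, 10, 9, 0]
`cnt` takes the values: 0 → 1 → 2 → 3

Answer: 3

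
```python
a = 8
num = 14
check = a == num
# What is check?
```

Trace:
`a = 8` → a = 8
`num = 14` → num = 14
`check = a == num` → check = False
So check = False

Answer: False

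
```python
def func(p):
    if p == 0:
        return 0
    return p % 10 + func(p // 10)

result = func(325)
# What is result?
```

Sum of digits of 325: 5 + 2 + 3 = 10

Answer: 10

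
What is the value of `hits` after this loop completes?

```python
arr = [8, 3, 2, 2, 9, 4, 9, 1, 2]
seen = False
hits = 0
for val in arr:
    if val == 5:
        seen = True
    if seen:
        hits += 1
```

Count elements after first 5 in [8, 3, 2, 2, 9, 4, 9, 1, 2]
`hits` takes the values: 0

Answer: 0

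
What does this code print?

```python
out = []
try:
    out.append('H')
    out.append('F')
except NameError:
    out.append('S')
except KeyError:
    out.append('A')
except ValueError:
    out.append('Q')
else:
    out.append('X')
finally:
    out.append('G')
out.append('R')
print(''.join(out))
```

Execution trace: 'H' (try body) → 'F' (try body, no exception) → 'X' (else) → 'G' (finally) → 'R' (after the try/except). Output: HFXGR

Answer: HFXGR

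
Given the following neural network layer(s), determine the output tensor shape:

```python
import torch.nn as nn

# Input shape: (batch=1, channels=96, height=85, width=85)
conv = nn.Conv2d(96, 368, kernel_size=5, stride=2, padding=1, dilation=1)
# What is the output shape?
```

Input: (1, 96, 85, 85) -> Output: (1, 368, 42, 42)

Answer: (1, 368, 42, 42)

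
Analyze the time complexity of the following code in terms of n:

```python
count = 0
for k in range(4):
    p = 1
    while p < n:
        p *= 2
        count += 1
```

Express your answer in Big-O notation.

Each loop level contributes: 1 × log n. Multiplying the contributions gives O(log n).

Answer: O(log n)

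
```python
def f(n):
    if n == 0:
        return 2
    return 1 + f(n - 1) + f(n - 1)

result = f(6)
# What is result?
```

f(n) = 1 + 2·f(n-1), f(0)=2. Closed form: (2+1)·2^6 - 1 = 191.

Answer: 191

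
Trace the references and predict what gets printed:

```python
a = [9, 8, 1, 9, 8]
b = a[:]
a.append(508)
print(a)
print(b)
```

Key concept: slice [:] creates copy.
Step by step:
`a = [9, 8, 1, 9, 8]` → a = [9, 8, 1, 9, 8]
`b = a[:]` → b = [9, 8, 1, 9, 8]
`a.append(508)` → a = [9, 8, 1, 9, 8, 508]
`print(a)` → prints [9, 8, 1, 9, 8, 508]
`print(b)` → prints [9, 8, 1, 9, 8]

Answer:
[9, 8, 1, 9, 8, 508]
[9, 8, 1, 9, 8]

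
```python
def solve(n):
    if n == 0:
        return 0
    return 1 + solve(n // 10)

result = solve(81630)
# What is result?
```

Count of digits of 81630: 5

Answer: 5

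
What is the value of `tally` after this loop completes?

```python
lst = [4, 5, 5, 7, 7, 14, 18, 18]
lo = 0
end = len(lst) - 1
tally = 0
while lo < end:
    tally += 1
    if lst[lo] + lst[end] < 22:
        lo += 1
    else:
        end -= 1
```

Steps to find pair summing to 22
`tally` takes the values: 0 → 1 → 2 → 3 → 4 → 5 → 6 → 7

Answer: 7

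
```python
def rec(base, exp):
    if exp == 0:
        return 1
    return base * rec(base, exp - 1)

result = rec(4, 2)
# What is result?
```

rec(4, 2) = 4 * 4 = 16

Answer: 16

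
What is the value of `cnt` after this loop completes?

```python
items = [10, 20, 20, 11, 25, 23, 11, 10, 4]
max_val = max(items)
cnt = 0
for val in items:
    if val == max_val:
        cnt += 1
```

Count of max value 25 in [10, 20, 20, 11, 25, 23, 11, 10, 4]
`cnt` takes the values: 0 → 1

Answer: 1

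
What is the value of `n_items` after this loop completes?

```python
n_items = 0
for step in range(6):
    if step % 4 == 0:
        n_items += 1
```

Count numbers divisible by 4 in range(6)
`n_items` takes the values: 0 → 1 → 2

Answer: 2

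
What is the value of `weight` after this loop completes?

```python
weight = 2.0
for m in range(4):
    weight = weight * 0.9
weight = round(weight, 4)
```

Exponential decay: 2.0 * 0.9^4
`weight` takes the values: 2.0 → 1.8 → 1.62 → 1.458 → 1.3122

Answer: 1.3122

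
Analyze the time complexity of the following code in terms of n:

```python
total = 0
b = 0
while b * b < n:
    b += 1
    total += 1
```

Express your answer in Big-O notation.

Each loop level contributes: √n. Multiplying the contributions gives O(√n).

Answer: O(√n)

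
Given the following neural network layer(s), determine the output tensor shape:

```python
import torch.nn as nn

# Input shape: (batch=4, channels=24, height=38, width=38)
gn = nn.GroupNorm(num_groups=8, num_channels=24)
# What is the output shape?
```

Input: (4, 24, 38, 38) -> Output: (4, 24, 38, 38)

Answer: (4, 24, 38, 38)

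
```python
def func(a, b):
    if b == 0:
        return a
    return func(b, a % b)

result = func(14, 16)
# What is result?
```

func(14, 16) -> func(16, 14) -> func(14, 2) -> func(2, 0) -> 2

Answer: 2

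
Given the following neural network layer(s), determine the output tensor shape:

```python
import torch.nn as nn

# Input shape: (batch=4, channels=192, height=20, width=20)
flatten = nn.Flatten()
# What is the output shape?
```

Input: (4, 192, 20, 20) -> Output: (4, 76800)

Answer: (4, 76800)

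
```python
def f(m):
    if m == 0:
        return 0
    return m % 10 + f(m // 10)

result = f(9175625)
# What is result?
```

Sum of digits of 9175625: 5 + 2 + 6 + 5 + 7 + 1 + 9 = 35

Answer: 35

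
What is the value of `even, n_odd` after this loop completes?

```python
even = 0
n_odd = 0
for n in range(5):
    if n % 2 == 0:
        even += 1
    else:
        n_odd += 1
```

Count evens and odds in range(5)
`even, n_odd` takes the values: (0, 0) → (1, 0) → (1, 1) → (2, 1) → (2, 2) → (3, 2)

Answer: 3, 2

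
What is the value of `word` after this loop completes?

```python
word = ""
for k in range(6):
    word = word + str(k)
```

Concatenate digits 0 to 5
`word` takes the values: "" → "0" → "01" → "012" → "0123" → "01234" → "012345"

Answer: "012345"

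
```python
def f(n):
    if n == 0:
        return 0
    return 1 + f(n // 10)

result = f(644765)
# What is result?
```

Count of digits of 644765: 6

Answer: 6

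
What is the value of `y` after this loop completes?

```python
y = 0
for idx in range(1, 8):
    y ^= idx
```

XOR of 1 to 7
`y` takes the values: 0 → 1 → 3 → 0 → 4 → 1 → 7 → 0

Answer: 0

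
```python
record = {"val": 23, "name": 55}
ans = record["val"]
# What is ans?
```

Trace:
`record = {"val": 23, "name": 55}` → record = {'val': 23, 'name': 55}
`ans = record["val"]` → ans = 23
So ans = 23

Answer: 23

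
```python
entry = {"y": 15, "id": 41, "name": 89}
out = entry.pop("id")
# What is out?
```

Trace:
`entry = {"y": 15, "id": 41, "name": 89}` → entry = {'y': 15, 'id': 41, 'name': 89}
`out = entry.pop("id")` → entry = {'y': 15, 'name': 89}; out = 41
So out = 41

Answer: 41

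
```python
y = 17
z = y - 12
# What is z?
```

Trace:
`y = 17` → y = 17
`z = y - 12` → z = 5
So z = 5

Answer: 5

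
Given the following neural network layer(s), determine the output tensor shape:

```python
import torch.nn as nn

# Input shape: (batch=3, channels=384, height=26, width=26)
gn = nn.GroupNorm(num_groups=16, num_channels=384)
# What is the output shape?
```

Input: (3, 384, 26, 26) -> Output: (3, 384, 26, 26)

Answer: (3, 384, 26, 26)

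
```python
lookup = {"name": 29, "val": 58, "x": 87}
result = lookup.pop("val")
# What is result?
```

Trace:
`lookup = {"name": 29, "val": 58, "x": 87}` → lookup = {'name': 29, 'val': 58, 'x': 87}
`result = lookup.pop("val")` → lookup = {'name': 29, 'x': 87}; result = 58
So result = 58

Answer: 58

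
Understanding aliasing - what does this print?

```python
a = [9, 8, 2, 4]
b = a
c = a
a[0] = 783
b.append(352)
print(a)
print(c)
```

Key concept: multiple aliases.
Step by step:
`a = [9, 8, 2, 4]` → a = [9, 8, 2, 4]
`b = a` → b = [9, 8, 2, 4] (same object as a)
`c = a` → c = [9, 8, 2, 4] (same object as a, b)
`a[0] = 783` → a = [783, 8, 2, 4] (same object as b, c); b = [783, 8, 2, 4] (same object as a, c); c = [783, 8, 2, 4] (same object as a, b)
`b.append(352)` → a = [783, 8, 2, 4, 352] (same object as b, c); b = [783, 8, 2, 4, 352] (same object as a, c); c = [783, 8, 2, 4, 352] (same object as a, b)
`print(a)` → prints [783, 8, 2, 4, 352]
`print(c)` → prints [783, 8, 2, 4, 352]

Answer:
[783, 8, 2, 4, 352]
[783, 8, 2, 4, 352]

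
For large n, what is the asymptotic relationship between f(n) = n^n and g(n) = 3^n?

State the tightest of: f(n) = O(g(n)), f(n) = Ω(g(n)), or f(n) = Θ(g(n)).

n^n vs 3^n: f(n) = Ω(g(n)) but not O(g(n)) — n^n grows strictly faster than 3^n.

Answer: f(n) = Ω(g(n)) but not O(g(n)) — n^n grows strictly faster than 3^n.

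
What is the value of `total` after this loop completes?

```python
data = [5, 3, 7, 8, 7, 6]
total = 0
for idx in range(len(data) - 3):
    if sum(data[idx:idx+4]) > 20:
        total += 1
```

Count windows with sum > 20
`total` takes the values: 0 → 1 → 2 → 3

Answer: 3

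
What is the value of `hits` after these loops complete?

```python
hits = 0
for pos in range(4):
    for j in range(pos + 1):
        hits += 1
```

Triangle: 1 + 2 + ... + 4
`hits` takes the values: 0 → 1 → 2 → 3 → 4 → 5 → 6 → 7 → 8 → 9 → 10

Answer: 10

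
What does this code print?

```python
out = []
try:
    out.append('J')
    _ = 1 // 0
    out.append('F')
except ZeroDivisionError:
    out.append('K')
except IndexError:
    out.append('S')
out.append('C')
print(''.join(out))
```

Execution trace: 'J' (try body) → 'K' (except ZeroDivisionError) → 'C' (after the try/except). Output: JKC

Answer: JKC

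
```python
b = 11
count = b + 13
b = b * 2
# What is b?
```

Trace:
`b = 11` → b = 11
`count = b + 13` → count = 24
`b = b * 2` → b = 22
So b = 22

Answer: 22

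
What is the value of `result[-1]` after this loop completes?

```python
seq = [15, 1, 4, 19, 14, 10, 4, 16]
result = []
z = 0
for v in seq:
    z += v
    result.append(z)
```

Cumulative sum ends at 83
`result` takes the values: [] → [15] → [15, 16] → [15, 16, 20] → [15, 16, 20, 39] → [15, 16, 20, 39, 53] → [15, 16, 20, 39, 53, 63] → [15, 16, 20, 39, 53, 63, 67] → [15, 16, 20, 39, 53, 63, 67, 83]
So `result[-1]` = 83

Answer: 83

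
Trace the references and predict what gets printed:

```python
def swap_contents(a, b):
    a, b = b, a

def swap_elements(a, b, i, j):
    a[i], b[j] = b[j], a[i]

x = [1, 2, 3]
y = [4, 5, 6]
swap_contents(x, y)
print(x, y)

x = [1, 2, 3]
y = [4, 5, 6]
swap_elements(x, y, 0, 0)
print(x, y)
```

Key concept: parameter rebinding vs mutation.
Step by step:
`x = [1, 2, 3]` → x = [1, 2, 3]
`y = [4, 5, 6]` → y = [4, 5, 6]
`swap_contents(x, y)` → no visible change to tracked variables
`print(x, y)` → prints [1, 2, 3] [4, 5, 6]
`x = [1, 2, 3]` → x = [1, 2, 3]
`y = [4, 5, 6]` → y = [4, 5, 6]
`swap_elements(x, y, 0, 0)` → x = [4, 2, 3]; y = [1, 5, 6]
`print(x, y)` → prints [4, 2, 3] [1, 5, 6]

Answer:
[1, 2, 3] [4, 5, 6]
[4, 2, 3] [1, 5, 6]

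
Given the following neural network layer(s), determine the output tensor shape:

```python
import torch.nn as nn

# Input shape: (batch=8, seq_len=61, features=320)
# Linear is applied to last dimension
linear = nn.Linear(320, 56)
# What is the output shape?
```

Input: (8, 61, 320) -> Output: (8, 61, 56)

Answer: (8, 61, 56)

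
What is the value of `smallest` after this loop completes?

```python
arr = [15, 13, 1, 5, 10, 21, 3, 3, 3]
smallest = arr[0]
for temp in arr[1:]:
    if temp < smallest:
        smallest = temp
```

Minimum of [15, 13, 1, 5, 10, 21, 3, 3, 3]
`smallest` takes the values: 15 → 13 → 1

Answer: 1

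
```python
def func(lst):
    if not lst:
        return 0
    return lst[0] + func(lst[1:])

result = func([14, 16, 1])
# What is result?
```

14 + 16 + 1 + 0 = 31

Answer: 31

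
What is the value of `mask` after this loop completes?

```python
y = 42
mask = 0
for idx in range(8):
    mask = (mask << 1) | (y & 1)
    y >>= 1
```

Reverse lowest 8 bits of 42
`mask` takes the values: 0 → 1 → 2 → 5 → 10 → 21 → 42 → 84

Answer: 84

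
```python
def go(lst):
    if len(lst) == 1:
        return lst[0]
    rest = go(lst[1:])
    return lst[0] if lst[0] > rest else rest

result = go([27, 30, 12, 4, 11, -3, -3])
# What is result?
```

Recursive max over [27, 30, 12, 4, 11, -3, -3] = 30

Answer: 30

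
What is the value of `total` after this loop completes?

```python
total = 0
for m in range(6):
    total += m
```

Sum of 0 to 5 = 15
`total` takes the values: 0 → 1 → 3 → 6 → 10 → 15

Answer: 15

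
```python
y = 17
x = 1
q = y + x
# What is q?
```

Trace:
`y = 17` → y = 17
`x = 1` → x = 1
`q = y + x` → q = 18
So q = 18

Answer: 18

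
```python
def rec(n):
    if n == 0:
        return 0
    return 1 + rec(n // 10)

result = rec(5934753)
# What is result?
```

Count of digits of 5934753: 7

Answer: 7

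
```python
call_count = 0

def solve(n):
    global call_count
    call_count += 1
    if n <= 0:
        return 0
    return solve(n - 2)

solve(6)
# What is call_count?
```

Linear recursion stepping by 2: 4 calls from n=6 down to ≤0.

Answer: 4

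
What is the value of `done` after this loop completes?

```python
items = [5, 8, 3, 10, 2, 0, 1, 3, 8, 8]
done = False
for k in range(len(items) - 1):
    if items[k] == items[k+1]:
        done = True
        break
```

Check consecutive duplicates in [5, 8, 3, 10, 2, 0, 1, 3, 8, 8]
`done` takes the values: False → True

Answer: True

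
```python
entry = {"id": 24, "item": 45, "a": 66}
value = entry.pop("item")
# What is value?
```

Trace:
`entry = {"id": 24, "item": 45, "a": 66}` → entry = {'id': 24, 'item': 45, 'a': 66}
`value = entry.pop("item")` → entry = {'id': 24, 'a': 66}; value = 45
So value = 45

Answer: 45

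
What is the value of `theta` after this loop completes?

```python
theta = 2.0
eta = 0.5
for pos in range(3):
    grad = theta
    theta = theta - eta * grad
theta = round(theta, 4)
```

Gradient descent: w = 2.0 * (1 - 0.5)^3
`theta` takes the values: 2.0 → 1.0 → 0.5 → 0.25

Answer: 0.25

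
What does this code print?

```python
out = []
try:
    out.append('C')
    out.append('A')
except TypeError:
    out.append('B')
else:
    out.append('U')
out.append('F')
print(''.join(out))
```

Execution trace: 'C' (try body) → 'A' (try body, no exception) → 'U' (else) → 'F' (after the try/except). Output: CAUF

Answer: CAUF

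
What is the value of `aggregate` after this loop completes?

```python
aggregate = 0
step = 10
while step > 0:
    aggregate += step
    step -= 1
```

Sum 10 down to 1
`aggregate` takes the values: 0 → 10 → 19 → 27 → 34 → 40 → 45 → 49 → 52 → 54 → 55

Answer: 55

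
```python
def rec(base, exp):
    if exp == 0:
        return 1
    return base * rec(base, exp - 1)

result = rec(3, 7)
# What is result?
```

rec(3, 7) = 3 * 3 * 3 * 3 * 3 * 3 * 3 = 2187

Answer: 2187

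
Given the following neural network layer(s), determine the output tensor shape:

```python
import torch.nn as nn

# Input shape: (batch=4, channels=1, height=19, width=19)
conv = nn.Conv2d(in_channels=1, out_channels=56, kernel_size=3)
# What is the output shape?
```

Input: (4, 1, 19, 19) -> Output: (4, 56, 17, 17)

Answer: (4, 56, 17, 17)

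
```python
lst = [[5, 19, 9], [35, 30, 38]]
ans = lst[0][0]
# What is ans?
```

Trace:
`lst = [[5, 19, 9], [35, 30, 38]]` → lst = [[5, 19, 9], [35, 30, 38]]
`ans = lst[0][0]` → ans = 5
So ans = 5

Answer: 5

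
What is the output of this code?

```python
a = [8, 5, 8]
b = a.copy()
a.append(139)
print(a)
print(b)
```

Key concept: list.copy() creates independent copy.
Step by step:
`a = [8, 5, 8]` → a = [8, 5, 8]
`b = a.copy()` → b = [8, 5, 8]
`a.append(139)` → a = [8, 5, 8, 139]
`print(a)` → prints [8, 5, 8, 139]
`print(b)` → prints [8, 5, 8]

Answer:
[8, 5, 8, 139]
[8, 5, 8]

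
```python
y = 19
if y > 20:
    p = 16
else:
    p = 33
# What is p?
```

Trace:
`y = 19` → y = 19
`if y > 20: ...` → y > 20 is False, take else branch → p = 33
So p = 33

Answer: 33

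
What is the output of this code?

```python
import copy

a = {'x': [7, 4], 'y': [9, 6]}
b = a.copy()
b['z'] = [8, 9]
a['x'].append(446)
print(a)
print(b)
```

Key concept: shallow copy of dict with mutable values.
Step by step:
`a = {'x': [7, 4], 'y': [9, 6]}` → a = {'x': [7, 4], 'y': [9, 6]}
`b = a.copy()` → b = {'x': [7, 4], 'y': [9, 6]}
`b['z'] = [8, 9]` → b = {'x': [7, 4], 'y': [9, 6], 'z': [8, 9]}
`a['x'].append(446)` → a = {'x': [7, 4, 446], 'y': [9, 6]}; b = {'x': [7, 4, 446], 'y': [9, 6], 'z': [8, 9]}
`print(a)` → prints {'x': [7, 4, 446], 'y': [9, 6]}
`print(b)` → prints {'x': [7, 4, 446], 'y': [9, 6], 'z': [8, 9]}

Answer:
{'x': [7, 4, 446], 'y': [9, 6]}
{'x': [7, 4, 446], 'y': [9, 6], 'z': [8, 9]}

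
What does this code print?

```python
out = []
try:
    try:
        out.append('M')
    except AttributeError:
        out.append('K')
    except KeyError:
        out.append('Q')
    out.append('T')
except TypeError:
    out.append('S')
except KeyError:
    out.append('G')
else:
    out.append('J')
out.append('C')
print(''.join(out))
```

Execution trace: 'M' (inner try body, no exception) → 'T' (try body, no exception) → 'J' (else) → 'C' (after the try/except). Output: MTJC

Answer: MTJC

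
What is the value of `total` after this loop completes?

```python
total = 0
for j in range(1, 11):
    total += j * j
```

Sum of squares 1² to 10² = 385
`total` takes the values: 0 → 1 → 5 → 14 → 30 → 55 → 91 → 140 → 204 → 285 → 385

Answer: 385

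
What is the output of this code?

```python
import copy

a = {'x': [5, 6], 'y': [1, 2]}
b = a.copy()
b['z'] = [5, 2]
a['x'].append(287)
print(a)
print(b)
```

Key concept: shallow copy of dict with mutable values.
Step by step:
`a = {'x': [5, 6], 'y': [1, 2]}` → a = {'x': [5, 6], 'y': [1, 2]}
`b = a.copy()` → b = {'x': [5, 6], 'y': [1, 2]}
`b['z'] = [5, 2]` → b = {'x': [5, 6], 'y': [1, 2], 'z': [5, 2]}
`a['x'].append(287)` → a = {'x': [5, 6, 287], 'y': [1, 2]}; b = {'x': [5, 6, 287], 'y': [1, 2], 'z': [5, 2]}
`print(a)` → prints {'x': [5, 6, 287], 'y': [1, 2]}
`print(b)` → prints {'x': [5, 6, 287], 'y': [1, 2], 'z': [5, 2]}

Answer:
{'x': [5, 6, 287], 'y': [1, 2]}
{'x': [5, 6, 287], 'y': [1, 2], 'z': [5, 2]}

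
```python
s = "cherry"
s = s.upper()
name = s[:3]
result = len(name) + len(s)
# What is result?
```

Trace:
`s = "cherry"` → s = 'cherry'
`s = s.upper()` → s = 'CHERRY'
`name = s[:3]` → name = 'CHE'
`result = len(name) + len(s)` → result = 9
So result = 9

Answer: 9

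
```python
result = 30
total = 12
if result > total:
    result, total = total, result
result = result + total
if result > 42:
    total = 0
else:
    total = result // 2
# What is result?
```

Trace:
`result = 30` → result = 30
`total = 12` → total = 12
`if result > total: ...` → result > total is True → result = 12; total = 30
`result = result + total` → result = 42
`if result > 42: ...` → result > 42 is False, take else branch → total = 21
So result = 42

Answer: 42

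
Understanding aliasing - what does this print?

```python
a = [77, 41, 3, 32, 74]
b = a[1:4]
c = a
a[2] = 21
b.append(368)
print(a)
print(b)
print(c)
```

Key concept: slice vs alias.
Step by step:
`a = [77, 41, 3, 32, 74]` → a = [77, 41, 3, 32, 74]
`b = a[1:4]` → b = [41, 3, 32]
`c = a` → c = [77, 41, 3, 32, 74] (same object as a)
`a[2] = 21` → a = [77, 41, 21, 32, 74] (same object as c); c = [77, 41, 21, 32, 74] (same object as a)
`b.append(368)` → b = [41, 3, 32, 368]
`print(a)` → prints [77, 41, 21, 32, 74]
`print(b)` → prints [41, 3, 32, 368]
`print(c)` → prints [77, 41, 21, 32, 74]

Answer:
[77, 41, 21, 32, 74]
[41, 3, 32, 368]
[77, 41, 21, 32, 74]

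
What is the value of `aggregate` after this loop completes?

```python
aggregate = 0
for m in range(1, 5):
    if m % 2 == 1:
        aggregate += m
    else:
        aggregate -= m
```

Add odd, subtract even
`aggregate` takes the values: 0 → 1 → -1 → 2 → -2

Answer: -2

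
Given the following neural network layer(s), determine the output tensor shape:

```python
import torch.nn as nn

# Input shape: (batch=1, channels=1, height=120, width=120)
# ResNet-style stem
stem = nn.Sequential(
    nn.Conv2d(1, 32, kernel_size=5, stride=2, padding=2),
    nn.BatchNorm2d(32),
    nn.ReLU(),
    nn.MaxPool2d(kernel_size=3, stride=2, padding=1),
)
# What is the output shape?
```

Input: (1, 1, 120, 120) -> after Conv2d 5x5 stride=2: (1, 32, 60, 60) -> Output: (1, 32, 30, 30)

Answer: (1, 32, 30, 30)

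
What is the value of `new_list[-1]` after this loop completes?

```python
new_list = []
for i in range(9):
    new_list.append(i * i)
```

Last element of squares 0 to 8
`new_list` takes the values: [] → [0] → [0, 1] → [0, 1, 4] → [0, 1, 4, 9] → [0, 1, 4, 9, 16] → [0, 1, 4, 9, 16, 25] → [0, 1, 4, 9, 16, 25, 36] → [0, 1, 4, 9, 16, 25, 36, 49] → [0, 1, 4, 9, 16, 25, 36, 49, 64]
So `new_list[-1]` = 64

Answer: 64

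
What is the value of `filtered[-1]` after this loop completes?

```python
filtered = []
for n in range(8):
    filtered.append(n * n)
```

Last element of squares 0 to 7
`filtered` takes the values: [] → [0] → [0, 1] → [0, 1, 4] → [0, 1, 4, 9] → [0, 1, 4, 9, 16] → [0, 1, 4, 9, 16, 25] → [0, 1, 4, 9, 16, 25, 36] → [0, 1, 4, 9, 16, 25, 36, 49]
So `filtered[-1]` = 49

Answer: 49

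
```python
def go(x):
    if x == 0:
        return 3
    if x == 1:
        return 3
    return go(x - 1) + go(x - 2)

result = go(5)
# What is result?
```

Build up from base cases: go(0)=3, go(1)=3, go(2)=6, go(3)=9, go(4)=15, go(5)=24

Answer: 24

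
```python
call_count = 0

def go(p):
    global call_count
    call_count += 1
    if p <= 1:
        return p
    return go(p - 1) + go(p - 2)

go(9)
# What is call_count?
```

Calls(p) = 1 + Calls(p-1) + Calls(p-2); Calls(0)=Calls(1)=1. For p=9 this gives 109.

Answer: 109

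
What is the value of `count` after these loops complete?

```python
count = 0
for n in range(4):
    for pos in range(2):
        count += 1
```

4 * 2 = 8
`count` takes the values: 0 → 1 → 2 → 3 → 4 → 5 → 6 → 7 → 8

Answer: 8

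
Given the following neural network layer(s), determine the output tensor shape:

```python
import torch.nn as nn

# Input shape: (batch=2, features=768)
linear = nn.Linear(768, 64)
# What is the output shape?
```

Input: (2, 768) -> Output: (2, 64)

Answer: (2, 64)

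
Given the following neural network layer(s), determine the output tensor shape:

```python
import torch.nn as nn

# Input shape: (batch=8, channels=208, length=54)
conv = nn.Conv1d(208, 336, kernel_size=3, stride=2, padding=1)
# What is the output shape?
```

Input: (8, 208, 54) -> Output: (8, 336, 27)

Answer: (8, 336, 27)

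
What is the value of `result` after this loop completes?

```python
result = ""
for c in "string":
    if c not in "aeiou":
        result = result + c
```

Remove vowels from 'string'
`result` takes the values: "" → "s" → "st" → "str" → "strn" → "strng"

Answer: "strng"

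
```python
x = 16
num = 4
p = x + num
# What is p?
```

Trace:
`x = 16` → x = 16
`num = 4` → num = 4
`p = x + num` → p = 20
So p = 20

Answer: 20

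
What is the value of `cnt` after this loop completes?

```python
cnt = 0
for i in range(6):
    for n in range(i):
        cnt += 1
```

Triangle number: 0+1+2+...+5
`cnt` takes the values: 0 → 1 → 2 → 3 → 4 → 5 → 6 → 7 → 8 → 9 → 10 → 11 → 12 → 13 → 14 → 15

Answer: 15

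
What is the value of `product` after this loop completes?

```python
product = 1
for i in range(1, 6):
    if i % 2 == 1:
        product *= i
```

Product of odd numbers 1 to 5
`product` takes the values: 1 → 3 → 15

Answer: 15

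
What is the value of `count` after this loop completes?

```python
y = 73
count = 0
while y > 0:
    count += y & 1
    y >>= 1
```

Count set bits in 73 (binary: 0b1001001)
`count` takes the values: 0 → 1 → 2 → 3

Answer: 3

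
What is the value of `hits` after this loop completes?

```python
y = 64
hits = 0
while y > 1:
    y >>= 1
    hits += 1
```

Count right shifts until 1
`hits` takes the values: 0 → 1 → 2 → 3 → 4 → 5 → 6

Answer: 6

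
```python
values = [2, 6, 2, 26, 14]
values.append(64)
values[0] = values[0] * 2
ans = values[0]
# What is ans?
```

Trace:
`values = [2, 6, 2, 26, 14]` → values = [2, 6, 2, 26, 14]
`values.append(64)` → values = [2, 6, 2, 26, 14, 64]
`values[0] = values[0] * 2` → values = [4, 6, 2, 26, 14, 64]
`ans = values[0]` → ans = 4
So ans = 4

Answer: 4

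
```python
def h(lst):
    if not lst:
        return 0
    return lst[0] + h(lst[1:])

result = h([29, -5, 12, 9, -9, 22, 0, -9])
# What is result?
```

29 + (-5) + 12 + 9 + (-9) + 22 + 0 + (-9) + 0 = 49

Answer: 49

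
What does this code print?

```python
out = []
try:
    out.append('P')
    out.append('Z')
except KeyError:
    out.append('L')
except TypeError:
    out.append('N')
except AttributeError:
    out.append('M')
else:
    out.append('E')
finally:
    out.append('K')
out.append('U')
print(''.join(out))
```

Execution trace: 'P' (try body) → 'Z' (try body, no exception) → 'E' (else) → 'K' (finally) → 'U' (after the try/except). Output: PZEKU

Answer: PZEKU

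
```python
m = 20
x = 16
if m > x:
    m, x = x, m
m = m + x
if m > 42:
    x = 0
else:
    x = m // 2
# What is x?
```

Trace:
`m = 20` → m = 20
`x = 16` → x = 16
`if m > x: ...` → m > x is True → m = 16; x = 20
`m = m + x` → m = 36
`if m > 42: ...` → m > 42 is False, take else branch → x = 18
So x = 18

Answer: 18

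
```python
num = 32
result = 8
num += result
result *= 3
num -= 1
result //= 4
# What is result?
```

Trace:
`num = 32` → num = 32
`result = 8` → result = 8
`num += result` → num = 40
`result *= 3` → result = 24
`num -= 1` → num = 39
`result //= 4` → result = 6
So result = 6

Answer: 6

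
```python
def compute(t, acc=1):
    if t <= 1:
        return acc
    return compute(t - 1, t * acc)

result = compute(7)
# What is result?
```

Accumulator trace (n, acc): (7, 1) -> (6, 7) -> (5, 42) -> (4, 210) -> (3, 840) -> (2, 2520) -> (1, 5040) -> return 5040

Answer: 5040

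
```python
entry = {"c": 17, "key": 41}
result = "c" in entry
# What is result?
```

Trace:
`entry = {"c": 17, "key": 41}` → entry = {'c': 17, 'key': 41}
`result = "c" in entry` → result = True
So result = True

Answer: True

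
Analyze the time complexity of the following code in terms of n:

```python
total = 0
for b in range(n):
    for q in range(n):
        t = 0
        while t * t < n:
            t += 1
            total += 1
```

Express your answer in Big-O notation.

Each loop level contributes: n × n × √n. Multiplying the contributions gives O(n^2√n).

Answer: O(n^2√n)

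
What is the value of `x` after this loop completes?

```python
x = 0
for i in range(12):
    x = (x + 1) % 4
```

Increment mod 4, 12 times = 0
`x` takes the values: 0 → 1 → 2 → 3 → 0 → 1 → 2 → 3 → 0 → 1 → 2 → 3 → 0

Answer: 0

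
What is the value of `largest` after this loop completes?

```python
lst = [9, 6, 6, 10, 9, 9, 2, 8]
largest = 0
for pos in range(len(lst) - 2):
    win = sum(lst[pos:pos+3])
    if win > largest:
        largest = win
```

Max sum of 3-element window in [9, 6, 6, 10, 9, 9, 2, 8]
`largest` takes the values: 0 → 21 → 22 → 25 → 28

Answer: 28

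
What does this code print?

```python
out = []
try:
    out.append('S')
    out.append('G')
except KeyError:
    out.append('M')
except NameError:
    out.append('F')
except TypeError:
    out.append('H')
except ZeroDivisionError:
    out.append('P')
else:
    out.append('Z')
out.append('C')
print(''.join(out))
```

Execution trace: 'S' (try body) → 'G' (try body, no exception) → 'Z' (else) → 'C' (after the try/except). Output: SGZC

Answer: SGZC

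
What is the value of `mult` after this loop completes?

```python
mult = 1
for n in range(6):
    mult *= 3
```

3^6 = 729
`mult` takes the values: 1 → 3 → 9 → 27 → 81 → 243 → 729

Answer: 729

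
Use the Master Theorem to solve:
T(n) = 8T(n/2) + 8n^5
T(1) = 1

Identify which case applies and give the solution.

a=8, b=2, f(n)=8n^5. log_2(8) = 3. Since c=5 > 3 and the regularity condition holds (8(n/2)^5 = (8/2^5)n^5 with 8/2^5 < 1), Case 3 applies: T(n) = Θ(f(n)) = O(n^5).

Answer: O(n^5) - Case 3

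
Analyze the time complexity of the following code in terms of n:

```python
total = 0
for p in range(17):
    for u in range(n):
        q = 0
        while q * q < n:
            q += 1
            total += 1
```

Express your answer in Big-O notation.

Each loop level contributes: 1 × n × √n. Multiplying the contributions gives O(n√n).

Answer: O(n√n)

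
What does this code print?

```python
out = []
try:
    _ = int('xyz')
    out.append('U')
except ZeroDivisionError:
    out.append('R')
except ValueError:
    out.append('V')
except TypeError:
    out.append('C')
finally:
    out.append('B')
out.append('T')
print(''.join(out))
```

Execution trace: 'V' (except ValueError) → 'B' (finally) → 'T' (after the try/except). Output: VBT

Answer: VBT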